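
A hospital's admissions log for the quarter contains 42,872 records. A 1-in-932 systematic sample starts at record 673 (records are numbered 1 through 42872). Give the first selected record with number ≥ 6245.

6265

k = 932
Steps past start: ⌈(6245 − 673)/932⌉ = ⌈5572/932⌉ = 6
Selected record: 673 + 6×932 = 6265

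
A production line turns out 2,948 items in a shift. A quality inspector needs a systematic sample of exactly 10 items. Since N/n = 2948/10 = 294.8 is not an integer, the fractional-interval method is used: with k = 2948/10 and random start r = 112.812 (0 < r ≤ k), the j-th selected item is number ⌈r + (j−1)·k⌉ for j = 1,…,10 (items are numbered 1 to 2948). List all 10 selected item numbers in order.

j=1: r + 0k = 112.812 → ⌈·⌉ = 113
j=2: r + 1k = 407.612 → ⌈·⌉ = 408
j=3: r + 2k = 702.412 → ⌈·⌉ = 703
j=4: r + 3k = 997.212 → ⌈·⌉ = 998
j=5: r + 4k = 1292.012 → ⌈·⌉ = 1293
j=6: r + 5k = 1586.812 → ⌈·⌉ = 1587
j=7: r + 6k = 1881.612 → ⌈·⌉ = 1882
j=8: r + 7k = 2176.412 → ⌈·⌉ = 2177
j=9: r + 8k = 2471.212 → ⌈·⌉ = 2472
j=10: r + 9k = 2766.012 → ⌈·⌉ = 2767

113, 408, 703, 998, 1293, 1587, 1882, 2177, 2472, 2767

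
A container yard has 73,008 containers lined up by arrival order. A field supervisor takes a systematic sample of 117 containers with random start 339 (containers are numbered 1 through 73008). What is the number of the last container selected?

72723

k = 73008/117 = 624
117th selection = r + (117−1)·k = 339 + 116×624 = 339 + 72384 = 72723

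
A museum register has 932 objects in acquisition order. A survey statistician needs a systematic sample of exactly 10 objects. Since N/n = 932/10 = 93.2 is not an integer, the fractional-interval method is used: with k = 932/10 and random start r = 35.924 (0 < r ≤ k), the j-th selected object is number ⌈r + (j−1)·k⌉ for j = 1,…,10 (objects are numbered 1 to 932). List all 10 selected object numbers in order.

36, 130, 223, 316, 409, 502, 596, 689, 782, 875

j=1: r + 0k = 35.924 → ⌈·⌉ = 36
j=2: r + 1k = 129.124 → ⌈·⌉ = 130
j=3: r + 2k = 222.324 → ⌈·⌉ = 223
j=4: r + 3k = 315.524 → ⌈·⌉ = 316
j=5: r + 4k = 408.724 → ⌈·⌉ = 409
j=6: r + 5k = 501.924 → ⌈·⌉ = 502
j=7: r + 6k = 595.124 → ⌈·⌉ = 596
j=8: r + 7k = 688.324 → ⌈·⌉ = 689
j=9: r + 8k = 781.524 → ⌈·⌉ = 782
j=10: r + 9k = 874.724 → ⌈·⌉ = 875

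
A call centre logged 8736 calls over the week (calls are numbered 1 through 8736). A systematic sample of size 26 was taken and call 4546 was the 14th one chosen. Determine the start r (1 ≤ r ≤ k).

k = 8736/26 = 336
r = 4546 − (14−1)×336 = 4546 − 4368 = 178

178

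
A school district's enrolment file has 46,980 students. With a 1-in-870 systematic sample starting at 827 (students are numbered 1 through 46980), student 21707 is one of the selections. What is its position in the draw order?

25

k = 870
position = (21707 − 827)/870 + 1 = 20880/870 + 1 = 24 + 1 = 25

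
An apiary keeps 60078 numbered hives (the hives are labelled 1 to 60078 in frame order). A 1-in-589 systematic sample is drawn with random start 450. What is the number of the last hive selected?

59939

k = 589
102nd selection = r + (102−1)·k = 450 + 101×589 = 450 + 59489 = 59939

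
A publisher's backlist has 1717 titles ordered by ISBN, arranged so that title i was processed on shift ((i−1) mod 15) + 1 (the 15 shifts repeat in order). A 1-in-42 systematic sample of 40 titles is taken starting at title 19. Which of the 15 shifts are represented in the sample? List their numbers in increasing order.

1, 4, 7, 10, 13

Consecutive selections differ by k = 42, so their shift numbers differ by 42 mod 15 = 12.
gcd(42, 15) = 3, so the sample visits 15/3 = 5 distinct residues mod 15.
Start 19 is shift 4; the shifts hit are 1, 4, 7, 10, 13.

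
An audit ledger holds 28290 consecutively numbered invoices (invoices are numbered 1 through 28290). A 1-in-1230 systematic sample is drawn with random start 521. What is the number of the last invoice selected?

27581

k = 1230
23rd selection = r + (23−1)·k = 521 + 22×1230 = 521 + 27060 = 27581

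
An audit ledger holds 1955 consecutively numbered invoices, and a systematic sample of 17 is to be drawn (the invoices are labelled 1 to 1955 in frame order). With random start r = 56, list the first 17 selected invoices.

56, 171, 286, 401, 516, 631, 746, 861, 976, 1091, 1206, 1321, 1436, 1551, 1666, 1781, 1896

k = N/n = 1955/17 = 115
invoice 1: 56
invoice 2: 56 + 115 = 171
invoice 3: 171 + 115 = 286
invoice 4: 286 + 115 = 401
invoice 5: 401 + 115 = 516
invoice 6: 516 + 115 = 631
invoice 7: 631 + 115 = 746
invoice 8: 746 + 115 = 861
invoice 9: 861 + 115 = 976
invoice 10: 976 + 115 = 1091
invoice 11: 1091 + 115 = 1206
invoice 12: 1206 + 115 = 1321
invoice 13: 1321 + 115 = 1436
invoice 14: 1436 + 115 = 1551
invoice 15: 1551 + 115 = 1666
invoice 16: 1666 + 115 = 1781
invoice 17: 1781 + 115 = 1896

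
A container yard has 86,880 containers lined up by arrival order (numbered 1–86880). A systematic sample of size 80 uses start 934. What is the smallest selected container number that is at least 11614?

11794

k = 86880/80 = 1086
Steps past start: ⌈(11614 − 934)/1086⌉ = ⌈10680/1086⌉ = 10
Selected container: 934 + 10×1086 = 11794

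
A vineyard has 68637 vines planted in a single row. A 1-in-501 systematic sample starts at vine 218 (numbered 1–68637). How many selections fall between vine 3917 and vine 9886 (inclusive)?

k = 501
First selection ≥ 3917: 218 + ⌈(3917−218)/501⌉·501 = 218 + 8×501 = 4226
Last selection ≤ 9886: 218 + ⌊(9886−218)/501⌋·501 = 218 + 19×501 = 9737
Count = 19 − 8 + 1 = 12

12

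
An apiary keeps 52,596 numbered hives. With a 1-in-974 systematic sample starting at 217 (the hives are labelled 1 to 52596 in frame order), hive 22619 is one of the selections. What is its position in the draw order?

24

k = 974
position = (22619 − 217)/974 + 1 = 22402/974 + 1 = 23 + 1 = 24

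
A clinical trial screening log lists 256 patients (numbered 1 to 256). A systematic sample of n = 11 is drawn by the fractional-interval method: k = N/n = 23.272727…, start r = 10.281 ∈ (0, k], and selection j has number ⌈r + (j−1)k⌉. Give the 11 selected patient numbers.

j=1: r + 0k = 10.281 → ⌈·⌉ = 11
j=2: r + 1k = 33.553727… → ⌈·⌉ = 34
j=3: r + 2k = 56.826454… → ⌈·⌉ = 57
j=4: r + 3k = 80.099181… → ⌈·⌉ = 81
j=5: r + 4k = 103.371909… → ⌈·⌉ = 104
j=6: r + 5k = 126.644636… → ⌈·⌉ = 127
j=7: r + 6k = 149.917363… → ⌈·⌉ = 150
j=8: r + 7k = 173.190090… → ⌈·⌉ = 174
j=9: r + 8k = 196.462818… → ⌈·⌉ = 197
j=10: r + 9k = 219.735545… → ⌈·⌉ = 220
j=11: r + 10k = 243.008272… → ⌈·⌉ = 244

11, 34, 57, 81, 104, 127, 150, 174, 197, 220, 244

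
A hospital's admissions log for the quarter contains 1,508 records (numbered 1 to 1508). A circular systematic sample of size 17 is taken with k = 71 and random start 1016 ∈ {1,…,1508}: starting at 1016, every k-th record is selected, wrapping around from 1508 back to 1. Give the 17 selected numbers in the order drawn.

Selection 1: 1016
Selection 2: 1016 + 71 = 1087
Selection 3: 1087 + 71 = 1158
Selection 4: 1158 + 71 = 1229
Selection 5: 1229 + 71 = 1300
Selection 6: 1300 + 71 = 1371
Selection 7: 1371 + 71 = 1442
Selection 8: 1442 + 71 = 1513 → 1513 − 1508 = 5
Selection 9: 5 + 71 = 76
Selection 10: 76 + 71 = 147
Selection 11: 147 + 71 = 218
Selection 12: 218 + 71 = 289
Selection 13: 289 + 71 = 360
Selection 14: 360 + 71 = 431
Selection 15: 431 + 71 = 502
Selection 16: 502 + 71 = 573
Selection 17: 573 + 71 = 644

1016, 1087, 1158, 1229, 1300, 1371, 1442, 5, 76, 147, 218, 289, 360, 431, 502, 573, 644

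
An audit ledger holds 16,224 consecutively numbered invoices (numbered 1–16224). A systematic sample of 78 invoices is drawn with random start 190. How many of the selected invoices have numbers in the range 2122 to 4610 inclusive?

k = 16224/78 = 208
First selection ≥ 2122: 190 + ⌈(2122−190)/208⌉·208 = 190 + 10×208 = 2270
Last selection ≤ 4610: 190 + ⌊(4610−190)/208⌋·208 = 190 + 21×208 = 4558
Count = 21 − 10 + 1 = 12

12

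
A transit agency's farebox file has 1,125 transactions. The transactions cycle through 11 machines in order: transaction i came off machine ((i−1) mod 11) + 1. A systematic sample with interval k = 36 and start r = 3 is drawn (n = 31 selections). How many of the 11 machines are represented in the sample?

Consecutive selections differ by k = 36, so their machine numbers differ by 36 mod 11 = 3.
gcd(36, 11) = 1, so the sample visits 11/1 = 11 distinct residues mod 11.
Start 3 is machine 3; the machines hit are 1, 2, 3, 4, 5, 6, 7, 8, 9, 10, 11.

11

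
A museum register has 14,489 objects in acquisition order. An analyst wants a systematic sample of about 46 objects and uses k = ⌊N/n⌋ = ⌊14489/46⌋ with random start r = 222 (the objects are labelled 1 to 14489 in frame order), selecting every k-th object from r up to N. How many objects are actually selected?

46

k = ⌊14489/46⌋ = 314
Achieved size = ⌊(14489 − 222)/314⌋ + 1 = ⌊14267/314⌋ + 1 = 45 + 1 = 46
(last selection: 222 + 45×314 = 14352 ≤ 14489; next would be 14666 > 14489)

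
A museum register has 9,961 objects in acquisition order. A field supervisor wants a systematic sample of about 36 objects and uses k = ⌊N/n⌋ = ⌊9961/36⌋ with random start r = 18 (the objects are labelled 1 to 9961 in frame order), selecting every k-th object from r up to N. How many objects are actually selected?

k = ⌊9961/36⌋ = 276
Achieved size = ⌊(9961 − 18)/276⌋ + 1 = ⌊9943/276⌋ + 1 = 36 + 1 = 37
(last selection: 18 + 36×276 = 9954 ≤ 9961; next would be 10230 > 9961)

37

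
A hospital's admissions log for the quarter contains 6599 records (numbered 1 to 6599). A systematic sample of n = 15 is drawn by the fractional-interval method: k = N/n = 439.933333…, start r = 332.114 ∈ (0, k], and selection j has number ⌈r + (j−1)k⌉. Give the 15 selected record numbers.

333, 773, 1212, 1652, 2092, 2532, 2972, 3412, 3852, 4292, 4732, 5172, 5612, 6052, 6492

j=1: r + 0k = 332.114 → ⌈·⌉ = 333
j=2: r + 1k = 772.047333… → ⌈·⌉ = 773
j=3: r + 2k = 1211.980666… → ⌈·⌉ = 1212
j=4: r + 3k = 1651.914 → ⌈·⌉ = 1652
j=5: r + 4k = 2091.847333… → ⌈·⌉ = 2092
j=6: r + 5k = 2531.780666… → ⌈·⌉ = 2532
j=7: r + 6k = 2971.714 → ⌈·⌉ = 2972
j=8: r + 7k = 3411.647333… → ⌈·⌉ = 3412
j=9: r + 8k = 3851.580666… → ⌈·⌉ = 3852
j=10: r + 9k = 4291.514 → ⌈·⌉ = 4292
j=11: r + 10k = 4731.447333… → ⌈·⌉ = 4732
j=12: r + 11k = 5171.380666… → ⌈·⌉ = 5172
j=13: r + 12k = 5611.314 → ⌈·⌉ = 5612
j=14: r + 13k = 6051.247333… → ⌈·⌉ = 6052
j=15: r + 14k = 6491.180666… → ⌈·⌉ = 6492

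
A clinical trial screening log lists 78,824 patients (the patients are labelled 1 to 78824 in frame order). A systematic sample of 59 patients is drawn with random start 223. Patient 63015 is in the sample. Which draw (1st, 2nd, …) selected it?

k = 78824/59 = 1336
position = (63015 − 223)/1336 + 1 = 62792/1336 + 1 = 47 + 1 = 48

48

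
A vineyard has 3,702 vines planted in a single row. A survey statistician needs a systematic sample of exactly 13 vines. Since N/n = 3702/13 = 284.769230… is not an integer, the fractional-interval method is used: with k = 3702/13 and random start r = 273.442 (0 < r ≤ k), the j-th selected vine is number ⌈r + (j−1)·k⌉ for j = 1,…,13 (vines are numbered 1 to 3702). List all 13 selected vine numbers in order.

274, 559, 843, 1128, 1413, 1698, 1983, 2267, 2552, 2837, 3122, 3406, 3691

j=1: r + 0k = 273.442 → ⌈·⌉ = 274
j=2: r + 1k = 558.211230… → ⌈·⌉ = 559
j=3: r + 2k = 842.980461… → ⌈·⌉ = 843
j=4: r + 3k = 1127.749692… → ⌈·⌉ = 1128
j=5: r + 4k = 1412.518923… → ⌈·⌉ = 1413
j=6: r + 5k = 1697.288153… → ⌈·⌉ = 1698
j=7: r + 6k = 1982.057384… → ⌈·⌉ = 1983
j=8: r + 7k = 2266.826615… → ⌈·⌉ = 2267
j=9: r + 8k = 2551.595846… → ⌈·⌉ = 2552
j=10: r + 9k = 2836.365076… → ⌈·⌉ = 2837
j=11: r + 10k = 3121.134307… → ⌈·⌉ = 3122
j=12: r + 11k = 3405.903538… → ⌈·⌉ = 3406
j=13: r + 12k = 3690.672769… → ⌈·⌉ = 3691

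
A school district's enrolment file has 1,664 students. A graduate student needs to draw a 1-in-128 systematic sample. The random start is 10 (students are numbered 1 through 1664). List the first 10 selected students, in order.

student 1: 10
student 2: 10 + 128 = 138
student 3: 138 + 128 = 266
student 4: 266 + 128 = 394
student 5: 394 + 128 = 522
student 6: 522 + 128 = 650
student 7: 650 + 128 = 778
student 8: 778 + 128 = 906
student 9: 906 + 128 = 1034
student 10: 1034 + 128 = 1162

10, 138, 266, 394, 522, 650, 778, 906, 1034, 1162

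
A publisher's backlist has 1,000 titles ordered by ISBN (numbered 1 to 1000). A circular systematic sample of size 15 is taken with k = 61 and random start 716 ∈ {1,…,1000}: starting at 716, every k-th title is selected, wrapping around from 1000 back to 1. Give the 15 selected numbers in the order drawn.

Selection 1: 716
Selection 2: 716 + 61 = 777
Selection 3: 777 + 61 = 838
Selection 4: 838 + 61 = 899
Selection 5: 899 + 61 = 960
Selection 6: 960 + 61 = 1021 → 1021 − 1000 = 21
Selection 7: 21 + 61 = 82
Selection 8: 82 + 61 = 143
Selection 9: 143 + 61 = 204
Selection 10: 204 + 61 = 265
Selection 11: 265 + 61 = 326
Selection 12: 326 + 61 = 387
Selection 13: 387 + 61 = 448
Selection 14: 448 + 61 = 509
Selection 15: 509 + 61 = 570

716, 777, 838, 899, 960, 21, 82, 143, 204, 265, 326, 387, 448, 509, 570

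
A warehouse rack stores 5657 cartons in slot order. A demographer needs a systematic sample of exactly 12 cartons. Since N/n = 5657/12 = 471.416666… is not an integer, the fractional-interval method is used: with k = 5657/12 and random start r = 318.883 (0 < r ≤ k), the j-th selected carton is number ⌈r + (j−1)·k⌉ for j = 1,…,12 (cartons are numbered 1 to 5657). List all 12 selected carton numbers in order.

319, 791, 1262, 1734, 2205, 2676, 3148, 3619, 4091, 4562, 5034, 5505

j=1: r + 0k = 318.883 → ⌈·⌉ = 319
j=2: r + 1k = 790.299666… → ⌈·⌉ = 791
j=3: r + 2k = 1261.716333… → ⌈·⌉ = 1262
j=4: r + 3k = 1733.133 → ⌈·⌉ = 1734
j=5: r + 4k = 2204.549666… → ⌈·⌉ = 2205
j=6: r + 5k = 2675.966333… → ⌈·⌉ = 2676
j=7: r + 6k = 3147.383 → ⌈·⌉ = 3148
j=8: r + 7k = 3618.799666… → ⌈·⌉ = 3619
j=9: r + 8k = 4090.216333… → ⌈·⌉ = 4091
j=10: r + 9k = 4561.633 → ⌈·⌉ = 4562
j=11: r + 10k = 5033.049666… → ⌈·⌉ = 5034
j=12: r + 11k = 5504.466333… → ⌈·⌉ = 5505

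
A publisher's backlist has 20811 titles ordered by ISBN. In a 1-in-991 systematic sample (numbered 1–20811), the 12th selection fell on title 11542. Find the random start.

641

k = 991
r = 11542 − (12−1)×991 = 11542 − 10901 = 641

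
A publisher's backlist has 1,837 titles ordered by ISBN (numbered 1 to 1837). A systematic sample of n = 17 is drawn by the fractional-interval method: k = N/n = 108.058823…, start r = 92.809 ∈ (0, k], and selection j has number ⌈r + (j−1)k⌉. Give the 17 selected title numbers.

93, 201, 309, 417, 526, 634, 742, 850, 958, 1066, 1174, 1282, 1390, 1498, 1606, 1714, 1822

j=1: r + 0k = 92.809 → ⌈·⌉ = 93
j=2: r + 1k = 200.867823… → ⌈·⌉ = 201
j=3: r + 2k = 308.926647… → ⌈·⌉ = 309
j=4: r + 3k = 416.985470… → ⌈·⌉ = 417
j=5: r + 4k = 525.044294… → ⌈·⌉ = 526
j=6: r + 5k = 633.103117… → ⌈·⌉ = 634
j=7: r + 6k = 741.161941… → ⌈·⌉ = 742
j=8: r + 7k = 849.220764… → ⌈·⌉ = 850
j=9: r + 8k = 957.279588… → ⌈·⌉ = 958
j=10: r + 9k = 1065.338411… → ⌈·⌉ = 1066
j=11: r + 10k = 1173.397235… → ⌈·⌉ = 1174
j=12: r + 11k = 1281.456058… → ⌈·⌉ = 1282
j=13: r + 12k = 1389.514882… → ⌈·⌉ = 1390
j=14: r + 13k = 1497.573705… → ⌈·⌉ = 1498
j=15: r + 14k = 1605.632529… → ⌈·⌉ = 1606
j=16: r + 15k = 1713.691352… → ⌈·⌉ = 1714
j=17: r + 16k = 1821.750176… → ⌈·⌉ = 1822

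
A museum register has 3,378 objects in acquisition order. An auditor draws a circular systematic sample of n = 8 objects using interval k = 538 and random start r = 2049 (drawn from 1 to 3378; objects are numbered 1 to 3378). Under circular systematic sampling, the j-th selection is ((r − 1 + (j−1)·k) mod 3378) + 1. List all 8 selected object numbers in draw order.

Selection 1: 2049
Selection 2: 2049 + 538 = 2587
Selection 3: 2587 + 538 = 3125
Selection 4: 3125 + 538 = 3663 → 3663 − 3378 = 285
Selection 5: 285 + 538 = 823
Selection 6: 823 + 538 = 1361
Selection 7: 1361 + 538 = 1899
Selection 8: 1899 + 538 = 2437

2049, 2587, 3125, 285, 823, 1361, 1899, 2437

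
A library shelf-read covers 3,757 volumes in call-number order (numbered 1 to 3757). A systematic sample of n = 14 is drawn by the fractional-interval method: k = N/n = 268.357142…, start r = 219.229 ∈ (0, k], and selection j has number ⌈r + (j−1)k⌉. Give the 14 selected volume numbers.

j=1: r + 0k = 219.229 → ⌈·⌉ = 220
j=2: r + 1k = 487.586142… → ⌈·⌉ = 488
j=3: r + 2k = 755.943285… → ⌈·⌉ = 756
j=4: r + 3k = 1024.300428… → ⌈·⌉ = 1025
j=5: r + 4k = 1292.657571… → ⌈·⌉ = 1293
j=6: r + 5k = 1561.014714… → ⌈·⌉ = 1562
j=7: r + 6k = 1829.371857… → ⌈·⌉ = 1830
j=8: r + 7k = 2097.729 → ⌈·⌉ = 2098
j=9: r + 8k = 2366.086142… → ⌈·⌉ = 2367
j=10: r + 9k = 2634.443285… → ⌈·⌉ = 2635
j=11: r + 10k = 2902.800428… → ⌈·⌉ = 2903
j=12: r + 11k = 3171.157571… → ⌈·⌉ = 3172
j=13: r + 12k = 3439.514714… → ⌈·⌉ = 3440
j=14: r + 13k = 3707.871857… → ⌈·⌉ = 3708

220, 488, 756, 1025, 1293, 1562, 1830, 2098, 2367, 2635, 2903, 3172, 3440, 3708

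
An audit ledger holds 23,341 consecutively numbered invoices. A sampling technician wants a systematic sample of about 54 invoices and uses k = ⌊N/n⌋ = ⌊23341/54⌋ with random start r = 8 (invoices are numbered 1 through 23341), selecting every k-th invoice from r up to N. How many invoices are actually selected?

55

k = ⌊23341/54⌋ = 432
Achieved size = ⌊(23341 − 8)/432⌋ + 1 = ⌊23333/432⌋ + 1 = 54 + 1 = 55
(last selection: 8 + 54×432 = 23336 ≤ 23341; next would be 23768 > 23341)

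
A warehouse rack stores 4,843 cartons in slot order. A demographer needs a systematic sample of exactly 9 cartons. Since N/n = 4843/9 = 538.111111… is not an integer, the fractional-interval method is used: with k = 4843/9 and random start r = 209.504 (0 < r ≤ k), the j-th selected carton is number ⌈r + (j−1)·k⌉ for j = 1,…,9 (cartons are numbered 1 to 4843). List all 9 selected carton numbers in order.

j=1: r + 0k = 209.504 → ⌈·⌉ = 210
j=2: r + 1k = 747.615111… → ⌈·⌉ = 748
j=3: r + 2k = 1285.726222… → ⌈·⌉ = 1286
j=4: r + 3k = 1823.837333… → ⌈·⌉ = 1824
j=5: r + 4k = 2361.948444… → ⌈·⌉ = 2362
j=6: r + 5k = 2900.059555… → ⌈·⌉ = 2901
j=7: r + 6k = 3438.170666… → ⌈·⌉ = 3439
j=8: r + 7k = 3976.281777… → ⌈·⌉ = 3977
j=9: r + 8k = 4514.392888… → ⌈·⌉ = 4515

210, 748, 1286, 1824, 2362, 2901, 3439, 3977, 4515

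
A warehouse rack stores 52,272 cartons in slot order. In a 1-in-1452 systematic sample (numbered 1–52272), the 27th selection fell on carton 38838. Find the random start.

k = 1452
r = 38838 − (27−1)×1452 = 38838 − 37752 = 1086

1086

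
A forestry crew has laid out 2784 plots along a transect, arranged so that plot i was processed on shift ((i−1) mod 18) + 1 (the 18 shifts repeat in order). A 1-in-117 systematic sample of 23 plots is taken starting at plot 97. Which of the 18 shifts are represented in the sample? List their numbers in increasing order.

7, 16

Consecutive selections differ by k = 117, so their shift numbers differ by 117 mod 18 = 9.
gcd(117, 18) = 9, so the sample visits 18/9 = 2 distinct residues mod 18.
Start 97 is shift 7; the shifts hit are 7, 16.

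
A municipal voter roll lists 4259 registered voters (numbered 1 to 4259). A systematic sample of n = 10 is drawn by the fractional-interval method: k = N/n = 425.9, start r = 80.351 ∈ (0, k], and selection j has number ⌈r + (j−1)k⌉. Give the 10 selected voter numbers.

81, 507, 933, 1359, 1784, 2210, 2636, 3062, 3488, 3914

j=1: r + 0k = 80.351 → ⌈·⌉ = 81
j=2: r + 1k = 506.251 → ⌈·⌉ = 507
j=3: r + 2k = 932.151 → ⌈·⌉ = 933
j=4: r + 3k = 1358.051 → ⌈·⌉ = 1359
j=5: r + 4k = 1783.951 → ⌈·⌉ = 1784
j=6: r + 5k = 2209.851 → ⌈·⌉ = 2210
j=7: r + 6k = 2635.751 → ⌈·⌉ = 2636
j=8: r + 7k = 3061.651 → ⌈·⌉ = 3062
j=9: r + 8k = 3487.551 → ⌈·⌉ = 3488
j=10: r + 9k = 3913.451 → ⌈·⌉ = 3914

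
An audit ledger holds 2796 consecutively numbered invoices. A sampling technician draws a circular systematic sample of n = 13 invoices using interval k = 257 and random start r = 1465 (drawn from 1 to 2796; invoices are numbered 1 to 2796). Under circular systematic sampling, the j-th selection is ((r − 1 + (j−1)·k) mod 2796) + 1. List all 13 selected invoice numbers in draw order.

Selection 1: 1465
Selection 2: 1465 + 257 = 1722
Selection 3: 1722 + 257 = 1979
Selection 4: 1979 + 257 = 2236
Selection 5: 2236 + 257 = 2493
Selection 6: 2493 + 257 = 2750
Selection 7: 2750 + 257 = 3007 → 3007 − 2796 = 211
Selection 8: 211 + 257 = 468
Selection 9: 468 + 257 = 725
Selection 10: 725 + 257 = 982
Selection 11: 982 + 257 = 1239
Selection 12: 1239 + 257 = 1496
Selection 13: 1496 + 257 = 1753

1465, 1722, 1979, 2236, 2493, 2750, 211, 468, 725, 982, 1239, 1496, 1753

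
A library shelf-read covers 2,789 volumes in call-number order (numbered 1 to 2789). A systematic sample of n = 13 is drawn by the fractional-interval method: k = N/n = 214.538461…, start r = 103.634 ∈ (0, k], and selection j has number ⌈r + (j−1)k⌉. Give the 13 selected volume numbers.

104, 319, 533, 748, 962, 1177, 1391, 1606, 1820, 2035, 2250, 2464, 2679

j=1: r + 0k = 103.634 → ⌈·⌉ = 104
j=2: r + 1k = 318.172461… → ⌈·⌉ = 319
j=3: r + 2k = 532.710923… → ⌈·⌉ = 533
j=4: r + 3k = 747.249384… → ⌈·⌉ = 748
j=5: r + 4k = 961.787846… → ⌈·⌉ = 962
j=6: r + 5k = 1176.326307… → ⌈·⌉ = 1177
j=7: r + 6k = 1390.864769… → ⌈·⌉ = 1391
j=8: r + 7k = 1605.403230… → ⌈·⌉ = 1606
j=9: r + 8k = 1819.941692… → ⌈·⌉ = 1820
j=10: r + 9k = 2034.480153… → ⌈·⌉ = 2035
j=11: r + 10k = 2249.018615… → ⌈·⌉ = 2250
j=12: r + 11k = 2463.557076… → ⌈·⌉ = 2464
j=13: r + 12k = 2678.095538… → ⌈·⌉ = 2679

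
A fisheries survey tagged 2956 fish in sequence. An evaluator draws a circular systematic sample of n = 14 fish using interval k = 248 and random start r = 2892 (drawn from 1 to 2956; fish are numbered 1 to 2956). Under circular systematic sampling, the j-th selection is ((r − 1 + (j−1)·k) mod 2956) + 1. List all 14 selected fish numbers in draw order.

Selection 1: 2892
Selection 2: 2892 + 248 = 3140 → 3140 − 2956 = 184
Selection 3: 184 + 248 = 432
Selection 4: 432 + 248 = 680
Selection 5: 680 + 248 = 928
Selection 6: 928 + 248 = 1176
Selection 7: 1176 + 248 = 1424
Selection 8: 1424 + 248 = 1672
Selection 9: 1672 + 248 = 1920
Selection 10: 1920 + 248 = 2168
Selection 11: 2168 + 248 = 2416
Selection 12: 2416 + 248 = 2664
Selection 13: 2664 + 248 = 2912
Selection 14: 2912 + 248 = 3160 → 3160 − 2956 = 204

2892, 184, 432, 680, 928, 1176, 1424, 1672, 1920, 2168, 2416, 2664, 2912, 204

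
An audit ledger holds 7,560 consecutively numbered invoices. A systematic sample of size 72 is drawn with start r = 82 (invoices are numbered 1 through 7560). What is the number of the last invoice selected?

7537

k = 7560/72 = 105
72nd selection = r + (72−1)·k = 82 + 71×105 = 82 + 7455 = 7537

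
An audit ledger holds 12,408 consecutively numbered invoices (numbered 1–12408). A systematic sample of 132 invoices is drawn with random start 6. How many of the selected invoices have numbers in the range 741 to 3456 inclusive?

k = 12408/132 = 94
First selection ≥ 741: 6 + ⌈(741−6)/94⌉·94 = 6 + 8×94 = 758
Last selection ≤ 3456: 6 + ⌊(3456−6)/94⌋·94 = 6 + 36×94 = 3390
Count = 36 − 8 + 1 = 29

29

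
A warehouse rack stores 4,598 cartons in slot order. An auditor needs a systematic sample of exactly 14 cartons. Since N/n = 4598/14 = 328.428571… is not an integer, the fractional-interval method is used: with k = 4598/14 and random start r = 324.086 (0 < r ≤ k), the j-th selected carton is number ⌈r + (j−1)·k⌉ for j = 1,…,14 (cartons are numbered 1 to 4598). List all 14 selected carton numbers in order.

325, 653, 981, 1310, 1638, 1967, 2295, 2624, 2952, 3280, 3609, 3937, 4266, 4594

j=1: r + 0k = 324.086 → ⌈·⌉ = 325
j=2: r + 1k = 652.514571… → ⌈·⌉ = 653
j=3: r + 2k = 980.943142… → ⌈·⌉ = 981
j=4: r + 3k = 1309.371714… → ⌈·⌉ = 1310
j=5: r + 4k = 1637.800285… → ⌈·⌉ = 1638
j=6: r + 5k = 1966.228857… → ⌈·⌉ = 1967
j=7: r + 6k = 2294.657428… → ⌈·⌉ = 2295
j=8: r + 7k = 2623.086 → ⌈·⌉ = 2624
j=9: r + 8k = 2951.514571… → ⌈·⌉ = 2952
j=10: r + 9k = 3279.943142… → ⌈·⌉ = 3280
j=11: r + 10k = 3608.371714… → ⌈·⌉ = 3609
j=12: r + 11k = 3936.800285… → ⌈·⌉ = 3937
j=13: r + 12k = 4265.228857… → ⌈·⌉ = 4266
j=14: r + 13k = 4593.657428… → ⌈·⌉ = 4594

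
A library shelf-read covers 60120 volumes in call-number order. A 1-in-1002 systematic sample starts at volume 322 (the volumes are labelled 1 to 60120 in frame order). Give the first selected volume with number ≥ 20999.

21364

k = 1002
Steps past start: ⌈(20999 − 322)/1002⌉ = ⌈20677/1002⌉ = 21
Selected volume: 322 + 21×1002 = 21364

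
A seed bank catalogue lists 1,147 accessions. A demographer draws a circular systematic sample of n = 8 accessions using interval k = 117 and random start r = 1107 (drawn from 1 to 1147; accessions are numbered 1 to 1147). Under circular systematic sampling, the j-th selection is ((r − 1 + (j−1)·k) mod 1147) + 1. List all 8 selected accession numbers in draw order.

1107, 77, 194, 311, 428, 545, 662, 779

Selection 1: 1107
Selection 2: 1107 + 117 = 1224 → 1224 − 1147 = 77
Selection 3: 77 + 117 = 194
Selection 4: 194 + 117 = 311
Selection 5: 311 + 117 = 428
Selection 6: 428 + 117 = 545
Selection 7: 545 + 117 = 662
Selection 8: 662 + 117 = 779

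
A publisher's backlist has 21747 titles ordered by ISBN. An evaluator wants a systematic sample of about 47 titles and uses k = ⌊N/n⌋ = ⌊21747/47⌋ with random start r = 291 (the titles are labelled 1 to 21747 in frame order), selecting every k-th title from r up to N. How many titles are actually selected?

47

k = ⌊21747/47⌋ = 462
Achieved size = ⌊(21747 − 291)/462⌋ + 1 = ⌊21456/462⌋ + 1 = 46 + 1 = 47
(last selection: 291 + 46×462 = 21543 ≤ 21747; next would be 22005 > 21747)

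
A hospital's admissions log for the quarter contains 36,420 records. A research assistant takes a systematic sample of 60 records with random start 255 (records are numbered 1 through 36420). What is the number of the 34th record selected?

k = 36420/60 = 607
34th selection = r + (34−1)·k = 255 + 33×607 = 255 + 20031 = 20286

20286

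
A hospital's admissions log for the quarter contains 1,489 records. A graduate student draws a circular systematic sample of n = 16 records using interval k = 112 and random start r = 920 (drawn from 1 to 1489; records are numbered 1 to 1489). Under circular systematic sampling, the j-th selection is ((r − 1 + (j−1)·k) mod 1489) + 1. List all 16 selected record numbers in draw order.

Selection 1: 920
Selection 2: 920 + 112 = 1032
Selection 3: 1032 + 112 = 1144
Selection 4: 1144 + 112 = 1256
Selection 5: 1256 + 112 = 1368
Selection 6: 1368 + 112 = 1480
Selection 7: 1480 + 112 = 1592 → 1592 − 1489 = 103
Selection 8: 103 + 112 = 215
Selection 9: 215 + 112 = 327
Selection 10: 327 + 112 = 439
Selection 11: 439 + 112 = 551
Selection 12: 551 + 112 = 663
Selection 13: 663 + 112 = 775
Selection 14: 775 + 112 = 887
Selection 15: 887 + 112 = 999
Selection 16: 999 + 112 = 1111

920, 1032, 1144, 1256, 1368, 1480, 103, 215, 327, 439, 551, 663, 775, 887, 999, 1111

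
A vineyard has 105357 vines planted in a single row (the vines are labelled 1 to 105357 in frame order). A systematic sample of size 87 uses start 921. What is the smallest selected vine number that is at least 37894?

38462

k = 105357/87 = 1211
Steps past start: ⌈(37894 − 921)/1211⌉ = ⌈36973/1211⌉ = 31
Selected vine: 921 + 31×1211 = 38462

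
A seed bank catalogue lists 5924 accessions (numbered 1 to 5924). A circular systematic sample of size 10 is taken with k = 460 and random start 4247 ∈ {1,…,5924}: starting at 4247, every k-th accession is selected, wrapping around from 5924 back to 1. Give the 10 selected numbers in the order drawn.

Selection 1: 4247
Selection 2: 4247 + 460 = 4707
Selection 3: 4707 + 460 = 5167
Selection 4: 5167 + 460 = 5627
Selection 5: 5627 + 460 = 6087 → 6087 − 5924 = 163
Selection 6: 163 + 460 = 623
Selection 7: 623 + 460 = 1083
Selection 8: 1083 + 460 = 1543
Selection 9: 1543 + 460 = 2003
Selection 10: 2003 + 460 = 2463

4247, 4707, 5167, 5627, 163, 623, 1083, 1543, 2003, 2463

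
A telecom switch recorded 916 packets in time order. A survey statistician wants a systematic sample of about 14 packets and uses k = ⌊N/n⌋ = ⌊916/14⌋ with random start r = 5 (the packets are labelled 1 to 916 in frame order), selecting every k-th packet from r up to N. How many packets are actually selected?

15

k = ⌊916/14⌋ = 65
Achieved size = ⌊(916 − 5)/65⌋ + 1 = ⌊911/65⌋ + 1 = 14 + 1 = 15
(last selection: 5 + 14×65 = 915 ≤ 916; next would be 980 > 916)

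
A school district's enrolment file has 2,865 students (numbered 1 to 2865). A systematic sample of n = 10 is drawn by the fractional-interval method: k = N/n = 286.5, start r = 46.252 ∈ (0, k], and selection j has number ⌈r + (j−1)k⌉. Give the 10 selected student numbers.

47, 333, 620, 906, 1193, 1479, 1766, 2052, 2339, 2625

j=1: r + 0k = 46.252 → ⌈·⌉ = 47
j=2: r + 1k = 332.752 → ⌈·⌉ = 333
j=3: r + 2k = 619.252 → ⌈·⌉ = 620
j=4: r + 3k = 905.752 → ⌈·⌉ = 906
j=5: r + 4k = 1192.252 → ⌈·⌉ = 1193
j=6: r + 5k = 1478.752 → ⌈·⌉ = 1479
j=7: r + 6k = 1765.252 → ⌈·⌉ = 1766
j=8: r + 7k = 2051.752 → ⌈·⌉ = 2052
j=9: r + 8k = 2338.252 → ⌈·⌉ = 2339
j=10: r + 9k = 2624.752 → ⌈·⌉ = 2625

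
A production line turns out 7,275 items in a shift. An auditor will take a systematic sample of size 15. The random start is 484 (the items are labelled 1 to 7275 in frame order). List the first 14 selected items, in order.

484, 969, 1454, 1939, 2424, 2909, 3394, 3879, 4364, 4849, 5334, 5819, 6304, 6789

k = N/n = 7275/15 = 485
item 1: 484
item 2: 484 + 485 = 969
item 3: 969 + 485 = 1454
item 4: 1454 + 485 = 1939
item 5: 1939 + 485 = 2424
item 6: 2424 + 485 = 2909
item 7: 2909 + 485 = 3394
item 8: 3394 + 485 = 3879
item 9: 3879 + 485 = 4364
item 10: 4364 + 485 = 4849
item 11: 4849 + 485 = 5334
item 12: 5334 + 485 = 5819
item 13: 5819 + 485 = 6304
item 14: 6304 + 485 = 6789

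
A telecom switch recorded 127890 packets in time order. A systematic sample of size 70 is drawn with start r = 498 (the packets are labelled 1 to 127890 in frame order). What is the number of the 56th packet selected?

k = 127890/70 = 1827
56th selection = r + (56−1)·k = 498 + 55×1827 = 498 + 100485 = 100983

100983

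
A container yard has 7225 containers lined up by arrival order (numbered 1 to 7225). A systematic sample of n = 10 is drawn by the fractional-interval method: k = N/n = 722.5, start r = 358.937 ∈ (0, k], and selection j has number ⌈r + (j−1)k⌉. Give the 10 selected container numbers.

359, 1082, 1804, 2527, 3249, 3972, 4694, 5417, 6139, 6862

j=1: r + 0k = 358.937 → ⌈·⌉ = 359
j=2: r + 1k = 1081.437 → ⌈·⌉ = 1082
j=3: r + 2k = 1803.937 → ⌈·⌉ = 1804
j=4: r + 3k = 2526.437 → ⌈·⌉ = 2527
j=5: r + 4k = 3248.937 → ⌈·⌉ = 3249
j=6: r + 5k = 3971.437 → ⌈·⌉ = 3972
j=7: r + 6k = 4693.937 → ⌈·⌉ = 4694
j=8: r + 7k = 5416.437 → ⌈·⌉ = 5417
j=9: r + 8k = 6138.937 → ⌈·⌉ = 6139
j=10: r + 9k = 6861.437 → ⌈·⌉ = 6862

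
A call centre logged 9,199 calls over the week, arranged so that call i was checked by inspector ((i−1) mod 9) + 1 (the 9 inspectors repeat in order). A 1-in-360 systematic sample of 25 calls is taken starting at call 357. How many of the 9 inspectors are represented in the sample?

1

Consecutive selections differ by k = 360, so their inspector numbers differ by 360 mod 9 = 0.
gcd(360, 9) = 9, so the sample visits 9/9 = 1 distinct residues mod 9.
Start 357 is inspector 6; the inspectors hit are 6.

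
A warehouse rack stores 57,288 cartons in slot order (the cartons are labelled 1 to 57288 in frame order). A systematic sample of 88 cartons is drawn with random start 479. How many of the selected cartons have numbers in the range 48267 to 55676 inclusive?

k = 57288/88 = 651
First selection ≥ 48267: 479 + ⌈(48267−479)/651⌉·651 = 479 + 74×651 = 48653
Last selection ≤ 55676: 479 + ⌊(55676−479)/651⌋·651 = 479 + 84×651 = 55163
Count = 84 − 74 + 1 = 11

11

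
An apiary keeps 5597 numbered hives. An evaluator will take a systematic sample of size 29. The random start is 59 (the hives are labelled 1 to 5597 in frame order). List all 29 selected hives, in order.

59, 252, 445, 638, 831, 1024, 1217, 1410, 1603, 1796, 1989, 2182, 2375, 2568, 2761, 2954, 3147, 3340, 3533, 3726, 3919, 4112, 4305, 4498, 4691, 4884, 5077, 5270, 5463

k = N/n = 5597/29 = 193
hive 1: 59
hive 2: 59 + 193 = 252
hive 3: 252 + 193 = 445
hive 4: 445 + 193 = 638
hive 5: 638 + 193 = 831
hive 6: 831 + 193 = 1024
hive 7: 1024 + 193 = 1217
hive 8: 1217 + 193 = 1410
hive 9: 1410 + 193 = 1603
hive 10: 1603 + 193 = 1796
hive 11: 1796 + 193 = 1989
hive 12: 1989 + 193 = 2182
hive 13: 2182 + 193 = 2375
hive 14: 2375 + 193 = 2568
hive 15: 2568 + 193 = 2761
hive 16: 2761 + 193 = 2954
hive 17: 2954 + 193 = 3147
hive 18: 3147 + 193 = 3340
hive 19: 3340 + 193 = 3533
hive 20: 3533 + 193 = 3726
hive 21: 3726 + 193 = 3919
hive 22: 3919 + 193 = 4112
hive 23: 4112 + 193 = 4305
hive 24: 4305 + 193 = 4498
hive 25: 4498 + 193 = 4691
hive 26: 4691 + 193 = 4884
hive 27: 4884 + 193 = 5077
hive 28: 5077 + 193 = 5270
hive 29: 5270 + 193 = 5463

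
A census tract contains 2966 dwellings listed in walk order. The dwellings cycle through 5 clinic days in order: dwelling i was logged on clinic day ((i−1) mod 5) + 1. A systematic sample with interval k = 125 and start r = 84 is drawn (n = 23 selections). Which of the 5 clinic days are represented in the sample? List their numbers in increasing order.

4

Consecutive selections differ by k = 125, so their clinic day numbers differ by 125 mod 5 = 0.
gcd(125, 5) = 5, so the sample visits 5/5 = 1 distinct residues mod 5.
Start 84 is clinic day 4; the clinic days hit are 4.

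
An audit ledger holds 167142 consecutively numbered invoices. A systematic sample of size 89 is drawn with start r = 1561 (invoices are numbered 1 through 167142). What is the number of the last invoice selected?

k = 167142/89 = 1878
89th selection = r + (89−1)·k = 1561 + 88×1878 = 1561 + 165264 = 166825

166825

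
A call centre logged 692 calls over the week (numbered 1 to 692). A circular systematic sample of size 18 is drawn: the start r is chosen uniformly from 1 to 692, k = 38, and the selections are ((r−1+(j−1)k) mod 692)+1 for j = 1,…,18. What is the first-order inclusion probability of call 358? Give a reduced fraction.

9/346

For each position j, as r ranges over 1…692 the j-th selection hits every call exactly once, so call 358 is selected for exactly 18 of the 692 starts.
Inclusion probability = 18/692 = 9/346.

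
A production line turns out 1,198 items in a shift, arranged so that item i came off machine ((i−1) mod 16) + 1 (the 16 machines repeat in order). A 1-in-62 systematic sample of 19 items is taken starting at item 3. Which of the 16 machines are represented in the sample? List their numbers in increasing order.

Consecutive selections differ by k = 62, so their machine numbers differ by 62 mod 16 = 14.
gcd(62, 16) = 2, so the sample visits 16/2 = 8 distinct residues mod 16.
Start 3 is machine 3; the machines hit are 1, 3, 5, 7, 9, 11, 13, 15.

1, 3, 5, 7, 9, 11, 13, 15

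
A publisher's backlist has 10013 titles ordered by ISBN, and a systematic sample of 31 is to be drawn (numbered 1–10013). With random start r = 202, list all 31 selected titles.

k = N/n = 10013/31 = 323
title 1: 202
title 2: 202 + 323 = 525
title 3: 525 + 323 = 848
title 4: 848 + 323 = 1171
title 5: 1171 + 323 = 1494
title 6: 1494 + 323 = 1817
title 7: 1817 + 323 = 2140
title 8: 2140 + 323 = 2463
title 9: 2463 + 323 = 2786
title 10: 2786 + 323 = 3109
title 11: 3109 + 323 = 3432
title 12: 3432 + 323 = 3755
title 13: 3755 + 323 = 4078
title 14: 4078 + 323 = 4401
title 15: 4401 + 323 = 4724
title 16: 4724 + 323 = 5047
title 17: 5047 + 323 = 5370
title 18: 5370 + 323 = 5693
title 19: 5693 + 323 = 6016
title 20: 6016 + 323 = 6339
title 21: 6339 + 323 = 6662
title 22: 6662 + 323 = 6985
title 23: 6985 + 323 = 7308
title 24: 7308 + 323 = 7631
title 25: 7631 + 323 = 7954
title 26: 7954 + 323 = 8277
title 27: 8277 + 323 = 8600
title 28: 8600 + 323 = 8923
title 29: 8923 + 323 = 9246
title 30: 9246 + 323 = 9569
title 31: 9569 + 323 = 9892

202, 525, 848, 1171, 1494, 1817, 2140, 2463, 2786, 3109, 3432, 3755, 4078, 4401, 4724, 5047, 5370, 5693, 6016, 6339, 6662, 6985, 7308, 7631, 7954, 8277, 8600, 8923, 9246, 9569, 9892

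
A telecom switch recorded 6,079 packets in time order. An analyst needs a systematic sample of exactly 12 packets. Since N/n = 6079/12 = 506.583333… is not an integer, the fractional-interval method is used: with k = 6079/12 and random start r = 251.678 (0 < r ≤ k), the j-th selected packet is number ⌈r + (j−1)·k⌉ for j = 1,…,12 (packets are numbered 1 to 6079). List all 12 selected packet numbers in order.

j=1: r + 0k = 251.678 → ⌈·⌉ = 252
j=2: r + 1k = 758.261333… → ⌈·⌉ = 759
j=3: r + 2k = 1264.844666… → ⌈·⌉ = 1265
j=4: r + 3k = 1771.428 → ⌈·⌉ = 1772
j=5: r + 4k = 2278.011333… → ⌈·⌉ = 2279
j=6: r + 5k = 2784.594666… → ⌈·⌉ = 2785
j=7: r + 6k = 3291.178 → ⌈·⌉ = 3292
j=8: r + 7k = 3797.761333… → ⌈·⌉ = 3798
j=9: r + 8k = 4304.344666… → ⌈·⌉ = 4305
j=10: r + 9k = 4810.928 → ⌈·⌉ = 4811
j=11: r + 10k = 5317.511333… → ⌈·⌉ = 5318
j=12: r + 11k = 5824.094666… → ⌈·⌉ = 5825

252, 759, 1265, 1772, 2279, 2785, 3292, 3798, 4305, 4811, 5318, 5825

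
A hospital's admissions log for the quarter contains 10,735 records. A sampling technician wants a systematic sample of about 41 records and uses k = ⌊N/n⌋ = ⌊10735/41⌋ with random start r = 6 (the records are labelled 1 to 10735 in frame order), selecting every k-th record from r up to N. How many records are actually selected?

42

k = ⌊10735/41⌋ = 261
Achieved size = ⌊(10735 − 6)/261⌋ + 1 = ⌊10729/261⌋ + 1 = 41 + 1 = 42
(last selection: 6 + 41×261 = 10707 ≤ 10735; next would be 10968 > 10735)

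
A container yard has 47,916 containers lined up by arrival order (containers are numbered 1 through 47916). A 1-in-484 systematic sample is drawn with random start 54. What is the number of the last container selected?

k = 484
99th selection = r + (99−1)·k = 54 + 98×484 = 54 + 47432 = 47486

47486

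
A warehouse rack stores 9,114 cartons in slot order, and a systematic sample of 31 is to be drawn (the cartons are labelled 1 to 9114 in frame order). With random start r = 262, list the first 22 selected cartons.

k = N/n = 9114/31 = 294
carton 1: 262
carton 2: 262 + 294 = 556
carton 3: 556 + 294 = 850
carton 4: 850 + 294 = 1144
carton 5: 1144 + 294 = 1438
carton 6: 1438 + 294 = 1732
carton 7: 1732 + 294 = 2026
carton 8: 2026 + 294 = 2320
carton 9: 2320 + 294 = 2614
carton 10: 2614 + 294 = 2908
carton 11: 2908 + 294 = 3202
carton 12: 3202 + 294 = 3496
carton 13: 3496 + 294 = 3790
carton 14: 3790 + 294 = 4084
carton 15: 4084 + 294 = 4378
carton 16: 4378 + 294 = 4672
carton 17: 4672 + 294 = 4966
carton 18: 4966 + 294 = 5260
carton 19: 5260 + 294 = 5554
carton 20: 5554 + 294 = 5848
carton 21: 5848 + 294 = 6142
carton 22: 6142 + 294 = 6436

262, 556, 850, 1144, 1438, 1732, 2026, 2320, 2614, 2908, 3202, 3496, 3790, 4084, 4378, 4672, 4966, 5260, 5554, 5848, 6142, 6436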